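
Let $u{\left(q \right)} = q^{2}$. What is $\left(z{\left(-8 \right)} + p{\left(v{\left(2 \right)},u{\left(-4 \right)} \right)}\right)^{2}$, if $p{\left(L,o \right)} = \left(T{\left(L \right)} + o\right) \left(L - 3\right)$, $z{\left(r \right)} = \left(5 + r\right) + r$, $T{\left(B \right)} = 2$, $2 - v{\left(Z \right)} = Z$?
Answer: $4225$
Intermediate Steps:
$v{\left(Z \right)} = 2 - Z$
$z{\left(r \right)} = 5 + 2 r$
$p{\left(L,o \right)} = \left(-3 + L\right) \left(2 + o\right)$ ($p{\left(L,o \right)} = \left(2 + o\right) \left(L - 3\right) = \left(2 + o\right) \left(-3 + L\right) = \left(-3 + L\right) \left(2 + o\right)$)
$\left(z{\left(-8 \right)} + p{\left(v{\left(2 \right)},u{\left(-4 \right)} \right)}\right)^{2} = \left(\left(5 + 2 \left(-8\right)\right) - \left(6 + 48 - 2 \left(2 - 2\right) - \left(2 - 2\right) \left(-4\right)^{2}\right)\right)^{2} = \left(\left(5 - 16\right) + \left(-6 - 48 + 2 \left(2 - 2\right) + \left(2 - 2\right) 16\right)\right)^{2} = \left(-11 + \left(-6 - 48 + 2 \cdot 0 + 0 \cdot 16\right)\right)^{2} = \left(-11 + \left(-6 - 48 + 0 + 0\right)\right)^{2} = \left(-11 - 54\right)^{2} = \left(-65\right)^{2} = 4225$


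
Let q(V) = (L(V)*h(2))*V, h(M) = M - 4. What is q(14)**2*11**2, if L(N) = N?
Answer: 18593344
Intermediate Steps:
h(M) = -4 + M
q(V) = -2*V**2 (q(V) = (V*(-4 + 2))*V = (V*(-2))*V = (-2*V)*V = -2*V**2)
q(14)**2*11**2 = (-2*14**2)**2*11**2 = (-2*196)**2*121 = (-392)**2*121 = 153664*121 = 18593344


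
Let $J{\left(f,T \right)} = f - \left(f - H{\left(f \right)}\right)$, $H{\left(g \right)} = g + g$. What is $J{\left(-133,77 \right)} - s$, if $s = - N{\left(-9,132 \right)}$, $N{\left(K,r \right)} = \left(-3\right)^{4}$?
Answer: $-185$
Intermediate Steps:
$N{\left(K,r \right)} = 81$
$H{\left(g \right)} = 2 g$
$s = -81$ ($s = \left(-1\right) 81 = -81$)
$J{\left(f,T \right)} = 2 f$ ($J{\left(f,T \right)} = f + \left(2 f - f\right) = f + f = 2 f$)
$J{\left(-133,77 \right)} - s = 2 \left(-133\right) - -81 = -266 + 81 = -185$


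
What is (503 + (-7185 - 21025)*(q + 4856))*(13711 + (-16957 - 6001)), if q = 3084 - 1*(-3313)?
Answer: 2935428959869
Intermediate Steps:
q = 6397 (q = 3084 + 3313 = 6397)
(503 + (-7185 - 21025)*(q + 4856))*(13711 + (-16957 - 6001)) = (503 + (-7185 - 21025)*(6397 + 4856))*(13711 + (-16957 - 6001)) = (503 - 28210*11253)*(13711 - 22958) = (503 - 317447130)*(-9247) = -317446627*(-9247) = 2935428959869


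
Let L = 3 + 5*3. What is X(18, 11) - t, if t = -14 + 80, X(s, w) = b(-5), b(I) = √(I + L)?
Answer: -66 + √13 ≈ -62.394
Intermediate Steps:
L = 18 (L = 3 + 15 = 18)
b(I) = √(18 + I) (b(I) = √(I + 18) = √(18 + I))
X(s, w) = √13 (X(s, w) = √(18 - 5) = √13)
t = 66
X(18, 11) - t = √13 - 1*66 = √13 - 66 = -66 + √13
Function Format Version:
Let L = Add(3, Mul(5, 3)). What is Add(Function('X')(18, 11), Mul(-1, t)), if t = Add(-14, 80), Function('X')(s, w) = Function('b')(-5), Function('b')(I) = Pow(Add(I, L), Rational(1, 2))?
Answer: Add(-66, Pow(13, Rational(1, 2))) ≈ -62.394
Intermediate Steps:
L = 18 (L = Add(3, 15) = 18)
Function('b')(I) = Pow(Add(18, I), Rational(1, 2)) (Function('b')(I) = Pow(Add(I, 18), Rational(1, 2)) = Pow(Add(18, I), Rational(1, 2)))
Function('X')(s, w) = Pow(13, Rational(1, 2)) (Function('X')(s, w) = Pow(Add(18, -5), Rational(1, 2)) = Pow(13, Rational(1, 2)))
t = 66
Add(Function('X')(18, 11), Mul(-1, t)) = Add(Pow(13, Rational(1, 2)), Mul(-1, 66)) = Add(Pow(13, Rational(1, 2)), -66) = Add(-66, Pow(13, Rational(1, 2)))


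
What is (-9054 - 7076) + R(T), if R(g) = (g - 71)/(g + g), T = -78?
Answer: -2516131/156 ≈ -16129.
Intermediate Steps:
R(g) = (-71 + g)/(2*g) (R(g) = (-71 + g)/((2*g)) = (-71 + g)*(1/(2*g)) = (-71 + g)/(2*g))
(-9054 - 7076) + R(T) = (-9054 - 7076) + (½)*(-71 - 78)/(-78) = -16130 + (½)*(-1/78)*(-149) = -16130 + 149/156 = -2516131/156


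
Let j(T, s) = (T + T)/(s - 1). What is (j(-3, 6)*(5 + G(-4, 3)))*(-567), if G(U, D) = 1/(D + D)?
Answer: 17577/5 ≈ 3515.4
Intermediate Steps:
j(T, s) = 2*T/(-1 + s) (j(T, s) = (2*T)/(-1 + s) = 2*T/(-1 + s))
G(U, D) = 1/(2*D)
(j(-3, 6)*(5 + G(-4, 3)))*(-567) = ((2*(-3)/(-1 + 6))*(5 + (½)/3))*(-567) = ((2*(-3)/5)*(5 + (½)*(⅓)))*(-567) = ((2*(-3)*(⅕))*(5 + ⅙))*(-567) = -6/5*31/6*(-567) = -31/5*(-567) = 17577/5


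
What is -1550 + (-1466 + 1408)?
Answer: -1608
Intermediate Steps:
-1550 + (-1466 + 1408) = -1550 - 58 = -1608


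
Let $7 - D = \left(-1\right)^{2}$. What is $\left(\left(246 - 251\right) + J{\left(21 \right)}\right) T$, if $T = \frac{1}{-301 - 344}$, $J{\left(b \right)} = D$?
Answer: $- \frac{1}{645} \approx -0.0015504$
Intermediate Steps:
$D = 6$ ($D = 7 - \left(-1\right)^{2} = 7 - 1 = 6$)
$J{\left(b \right)} = 6$
$T = - \frac{1}{645}$ ($T = \frac{1}{-301 - 344} = \frac{1}{-645} = - \frac{1}{645} \approx -0.0015504$)
$\left(\left(246 - 251\right) + J{\left(21 \right)}\right) T = \left(\left(246 - 251\right) + 6\right) \left(- \frac{1}{645}\right) = \left(-5 + 6\right) \left(- \frac{1}{645}\right) = 1 \left(- \frac{1}{645}\right) = - \frac{1}{645}$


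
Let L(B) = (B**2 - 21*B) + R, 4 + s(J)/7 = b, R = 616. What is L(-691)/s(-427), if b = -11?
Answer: -492608/105 ≈ -4691.5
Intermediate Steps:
s(J) = -105 (s(J) = -28 + 7*(-11) = -28 - 77 = -105)
L(B) = 616 + B**2 - 21*B (L(B) = (B**2 - 21*B) + 616 = 616 + B**2 - 21*B)
L(-691)/s(-427) = (616 + (-691)**2 - 21*(-691))/(-105) = (616 + 477481 + 14511)*(-1/105) = 492608*(-1/105) = -492608/105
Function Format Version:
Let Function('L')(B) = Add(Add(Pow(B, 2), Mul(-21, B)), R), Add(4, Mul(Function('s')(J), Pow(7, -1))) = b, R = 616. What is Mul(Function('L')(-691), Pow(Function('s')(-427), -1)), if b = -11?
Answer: Rational(-492608, 105) ≈ -4691.5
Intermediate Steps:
Function('s')(J) = -105 (Function('s')(J) = Add(-28, Mul(7, -11)) = Add(-28, -77) = -105)
Function('L')(B) = Add(616, Pow(B, 2), Mul(-21, B)) (Function('L')(B) = Add(Add(Pow(B, 2), Mul(-21, B)), 616) = Add(616, Pow(B, 2), Mul(-21, B)))
Mul(Function('L')(-691), Pow(Function('s')(-427), -1)) = Mul(Add(616, Pow(-691, 2), Mul(-21, -691)), Pow(-105, -1)) = Mul(Add(616, 477481, 14511), Rational(-1, 105)) = Mul(492608, Rational(-1, 105)) = Rational(-492608, 105)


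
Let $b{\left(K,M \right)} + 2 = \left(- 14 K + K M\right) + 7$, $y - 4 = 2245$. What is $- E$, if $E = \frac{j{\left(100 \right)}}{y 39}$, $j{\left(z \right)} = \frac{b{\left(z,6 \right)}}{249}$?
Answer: $\frac{265}{7280013} \approx 3.6401 \cdot 10^{-5}$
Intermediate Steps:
$y = 2249$ ($y = 4 + 2245 = 2249$)
$b{\left(K,M \right)} = 5 - 14 K + K M$ ($b{\left(K,M \right)} = -2 + \left(\left(- 14 K + K M\right) + 7\right) = -2 + \left(7 - 14 K + K M\right) = 5 - 14 K + K M$)
$j{\left(z \right)} = \frac{5}{249} - \frac{8 z}{249}$ ($j{\left(z \right)} = \frac{5 - 14 z + z 6}{249} = \left(5 - 14 z + 6 z\right) \frac{1}{249} = \left(5 - 8 z\right) \frac{1}{249} = \frac{5}{249} - \frac{8 z}{249}$)
$E = - \frac{265}{7280013}$ ($E = \frac{\frac{5}{249} - \frac{800}{249}}{2249 \cdot 39} = \frac{\frac{5}{249} - \frac{800}{249}}{87711} = \left(- \frac{265}{83}\right) \frac{1}{87711} = - \frac{265}{7280013} \approx -3.6401 \cdot 10^{-5}$)
$- E = \left(-1\right) \left(- \frac{265}{7280013}\right) = \frac{265}{7280013}$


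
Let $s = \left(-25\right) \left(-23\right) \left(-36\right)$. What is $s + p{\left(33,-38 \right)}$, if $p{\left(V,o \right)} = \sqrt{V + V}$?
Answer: $-20700 + \sqrt{66} \approx -20692.0$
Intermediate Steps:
$p{\left(V,o \right)} = \sqrt{2} \sqrt{V}$ ($p{\left(V,o \right)} = \sqrt{2 V} = \sqrt{2} \sqrt{V}$)
$s = -20700$ ($s = 575 \left(-36\right) = -20700$)
$s + p{\left(33,-38 \right)} = -20700 + \sqrt{2} \sqrt{33} = -20700 + \sqrt{66}$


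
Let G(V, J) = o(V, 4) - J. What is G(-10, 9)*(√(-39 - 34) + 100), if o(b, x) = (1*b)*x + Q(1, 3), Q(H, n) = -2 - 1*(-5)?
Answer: -4600 - 46*I*√73 ≈ -4600.0 - 393.02*I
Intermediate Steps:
Q(H, n) = 3 (Q(H, n) = -2 + 5 = 3)
o(b, x) = 3 + b*x (o(b, x) = (1*b)*x + 3 = b*x + 3 = 3 + b*x)
G(V, J) = 3 - J + 4*V (G(V, J) = (3 + V*4) - J = (3 + 4*V) - J = 3 - J + 4*V)
G(-10, 9)*(√(-39 - 34) + 100) = (3 - 1*9 + 4*(-10))*(√(-39 - 34) + 100) = (3 - 9 - 40)*(√(-73) + 100) = -46*(I*√73 + 100) = -46*(100 + I*√73) = -4600 - 46*I*√73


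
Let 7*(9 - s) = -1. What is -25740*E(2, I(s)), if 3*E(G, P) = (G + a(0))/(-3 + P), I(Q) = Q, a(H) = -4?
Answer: 120120/43 ≈ 2793.5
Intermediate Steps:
s = 64/7 (s = 9 - ⅐*(-1) = 9 + ⅐ = 64/7 ≈ 9.1429)
E(G, P) = (-4 + G)/(3*(-3 + P)) (E(G, P) = ((G - 4)/(-3 + P))/3 = ((-4 + G)/(-3 + P))/3 = (-4 + G)/(3*(-3 + P)))
-25740*E(2, I(s)) = -25740*(-4 + 2)/(3*(-3 + 64/7)) = -25740*(⅓)*(-2)/(43/7) = -25740*(⅓)*(7/43)*(-2) = -25740*(-14)/129 = -156*(-770/43) = 120120/43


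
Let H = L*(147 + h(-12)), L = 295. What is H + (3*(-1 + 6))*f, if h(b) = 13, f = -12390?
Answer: -138650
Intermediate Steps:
H = 47200 (H = 295*(147 + 13) = 295*160 = 47200)
H + (3*(-1 + 6))*f = 47200 + (3*(-1 + 6))*(-12390) = 47200 + (3*5)*(-12390) = 47200 + 15*(-12390) = 47200 - 185850 = -138650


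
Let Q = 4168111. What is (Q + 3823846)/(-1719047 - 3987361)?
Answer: -7991957/5706408 ≈ -1.4005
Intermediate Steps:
(Q + 3823846)/(-1719047 - 3987361) = (4168111 + 3823846)/(-1719047 - 3987361) = 7991957/(-5706408) = 7991957*(-1/5706408) = -7991957/5706408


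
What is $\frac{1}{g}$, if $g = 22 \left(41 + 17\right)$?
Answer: $\frac{1}{1276} \approx 0.0007837$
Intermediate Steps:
$g = 1276$ ($g = 22 \cdot 58 = 1276$)
$\frac{1}{g} = \frac{1}{1276}$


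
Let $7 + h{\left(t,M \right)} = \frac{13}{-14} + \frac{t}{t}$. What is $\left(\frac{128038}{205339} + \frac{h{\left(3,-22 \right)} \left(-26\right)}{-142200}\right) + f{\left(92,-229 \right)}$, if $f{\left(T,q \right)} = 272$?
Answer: $\frac{55722477935921}{204394440600} \approx 272.62$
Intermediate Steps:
$h{\left(t,M \right)} = - \frac{97}{14}$ ($h{\left(t,M \right)} = -7 + \left(\frac{13}{-14} + \frac{t}{t}\right) = -7 + \left(13 \left(- \frac{1}{14}\right) + 1\right) = -7 + \left(- \frac{13}{14} + 1\right) = -7 + \frac{1}{14} = - \frac{97}{14}$)
$\left(\frac{128038}{205339} + \frac{h{\left(3,-22 \right)} \left(-26\right)}{-142200}\right) + f{\left(92,-229 \right)} = \left(\frac{128038}{205339} + \frac{\left(- \frac{97}{14}\right) \left(-26\right)}{-142200}\right) + 272 = \left(128038 \cdot \frac{1}{205339} + \frac{1261}{7} \left(- \frac{1}{142200}\right)\right) + 272 = \left(\frac{128038}{205339} - \frac{1261}{995400}\right) + 272 = \frac{127190092721}{204394440600} + 272 = \frac{55722477935921}{204394440600}$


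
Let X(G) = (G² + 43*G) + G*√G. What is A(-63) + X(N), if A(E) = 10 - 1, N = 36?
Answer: 3069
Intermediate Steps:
A(E) = 9
X(G) = G² + G^(3/2) + 43*G (X(G) = (G² + 43*G) + G^(3/2) = G² + G^(3/2) + 43*G)
A(-63) + X(N) = 9 + (36² + 36^(3/2) + 43*36) = 9 + (1296 + 216 + 1548) = 9 + 3060 = 3069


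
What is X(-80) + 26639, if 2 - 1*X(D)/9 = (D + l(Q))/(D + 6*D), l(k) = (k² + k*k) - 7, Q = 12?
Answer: 14929729/560 ≈ 26660.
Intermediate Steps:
l(k) = -7 + 2*k² (l(k) = (k² + k²) - 7 = 2*k² - 7 = -7 + 2*k²)
X(D) = 18 - 9*(281 + D)/(7*D) (X(D) = 18 - 9*(D + (-7 + 2*12²))/(D + 6*D) = 18 - 9*(D + (-7 + 2*144))/(7*D) = 18 - 9*(D + (-7 + 288))*1/(7*D) = 18 - 9*(D + 281)*1/(7*D) = 18 - 9*(281 + D)*1/(7*D) = 18 - 9*(281 + D)/(7*D))
X(-80) + 26639 = (9/7)*(-281 + 13*(-80))/(-80) + 26639 = (9/7)*(-1/80)*(-281 - 1040) + 26639 = (9/7)*(-1/80)*(-1321) + 26639 = 11889/560 + 26639 = 14929729/560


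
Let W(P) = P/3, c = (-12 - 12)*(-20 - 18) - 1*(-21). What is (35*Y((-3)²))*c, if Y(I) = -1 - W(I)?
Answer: -130620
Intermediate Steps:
c = 933 (c = -24*(-38) + 21 = 912 + 21 = 933)
W(P) = P/3 (W(P) = P*(⅓) = P/3)
Y(I) = -1 - I/3
(35*Y((-3)²))*c = (35*(-1 - ⅓*(-3)²))*933 = (35*(-1 - ⅓*9))*933 = (35*(-1 - 3))*933 = (35*(-4))*933 = -140*933 = -130620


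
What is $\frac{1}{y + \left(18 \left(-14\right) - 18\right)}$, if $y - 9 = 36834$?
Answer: $\frac{1}{36573} \approx 2.7343 \cdot 10^{-5}$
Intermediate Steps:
$y = 36843$ ($y = 9 + 36834 = 36843$)
$\frac{1}{y + \left(18 \left(-14\right) - 18\right)} = \frac{1}{36843 + \left(18 \left(-14\right) - 18\right)} = \frac{1}{36843 - 270} = \frac{1}{36573}$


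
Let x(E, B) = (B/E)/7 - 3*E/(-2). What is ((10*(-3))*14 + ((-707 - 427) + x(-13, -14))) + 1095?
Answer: -12437/26 ≈ -478.35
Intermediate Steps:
x(E, B) = 3*E/2 + B/(7*E) (x(E, B) = (B/E)*(1/7) - 3*E*(-1/2) = B/(7*E) + 3*E/2 = 3*E/2 + B/(7*E))
((10*(-3))*14 + ((-707 - 427) + x(-13, -14))) + 1095 = ((10*(-3))*14 + ((-707 - 427) + ((3/2)*(-13) + (1/7)*(-14)/(-13)))) + 1095 = (-30*14 + (-1134 + (-39/2 + (1/7)*(-14)*(-1/13)))) + 1095 = (-420 + (-1134 + (-39/2 + 2/13))) + 1095 = (-420 + (-1134 - 503/26)) + 1095 = (-420 - 29987/26) + 1095 = -40907/26 + 1095 = -12437/26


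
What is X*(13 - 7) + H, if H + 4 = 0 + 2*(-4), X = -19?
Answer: -126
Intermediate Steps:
H = -12 (H = -4 + (0 + 2*(-4)) = -4 + (0 - 8) = -4 - 8 = -12)
X*(13 - 7) + H = -19*(13 - 7) - 12 = -19*6 - 12 = -114 - 12 = -126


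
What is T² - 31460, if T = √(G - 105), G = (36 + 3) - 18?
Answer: -31544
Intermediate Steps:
G = 21 (G = 39 - 18 = 21)
T = 2*I*√21 (T = √(21 - 105) = √(-84) = 2*I*√21 ≈ 9.1651*I)
T² - 31460 = (2*I*√21)² - 31460 = -84 - 31460 = -31544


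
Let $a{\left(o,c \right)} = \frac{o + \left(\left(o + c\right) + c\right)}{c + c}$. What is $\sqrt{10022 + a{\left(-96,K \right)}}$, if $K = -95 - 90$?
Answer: $\frac{3 \sqrt{38117215}}{185} \approx 100.12$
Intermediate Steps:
$K = -185$ ($K = -95 - 90 = -185$)
$a{\left(o,c \right)} = \frac{2 c + 2 o}{2 c}$ ($a{\left(o,c \right)} = \frac{o + \left(\left(c + o\right) + c\right)}{2 c} = \left(o + \left(o + 2 c\right)\right) \frac{1}{2 c} = \left(2 c + 2 o\right) \frac{1}{2 c} = \frac{2 c + 2 o}{2 c}$)
$\sqrt{10022 + a{\left(-96,K \right)}} = \sqrt{10022 + \frac{-185 - 96}{-185}} = \sqrt{10022 - - \frac{281}{185}} = \sqrt{10022 + \frac{281}{185}} = \sqrt{\frac{1854351}{185}} = \frac{3 \sqrt{38117215}}{185}$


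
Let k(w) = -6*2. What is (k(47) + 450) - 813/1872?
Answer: 273041/624 ≈ 437.57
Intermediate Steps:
k(w) = -12
(k(47) + 450) - 813/1872 = (-12 + 450) - 813/1872 = 438 - 813*1/1872 = 438 - 271/624 = 273041/624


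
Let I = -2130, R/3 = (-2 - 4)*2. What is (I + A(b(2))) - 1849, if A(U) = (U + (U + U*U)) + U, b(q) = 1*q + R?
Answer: -2925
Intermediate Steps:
R = -36 (R = 3*((-2 - 4)*2) = 3*(-6*2) = 3*(-12) = -36)
b(q) = -36 + q (b(q) = 1*q - 36 = q - 36 = -36 + q)
A(U) = U² + 3*U (A(U) = (U + (U + U²)) + U = (U² + 2*U) + U = U² + 3*U)
(I + A(b(2))) - 1849 = (-2130 + (-36 + 2)*(3 + (-36 + 2))) - 1849 = (-2130 - 34*(3 - 34)) - 1849 = (-2130 - 34*(-31)) - 1849 = (-2130 + 1054) - 1849 = -1076 - 1849 = -2925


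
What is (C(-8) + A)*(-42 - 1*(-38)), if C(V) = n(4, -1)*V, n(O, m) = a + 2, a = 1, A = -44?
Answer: 272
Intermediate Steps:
n(O, m) = 3 (n(O, m) = 1 + 2 = 3)
C(V) = 3*V
(C(-8) + A)*(-42 - 1*(-38)) = (3*(-8) - 44)*(-42 - 1*(-38)) = (-24 - 44)*(-42 + 38) = -68*(-4) = 272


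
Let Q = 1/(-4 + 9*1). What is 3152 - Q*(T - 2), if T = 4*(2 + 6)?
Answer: 3146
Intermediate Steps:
Q = 1/5 (Q = 1/(-4 + 9) = 1/5 ≈ 0.20000)
T = 32 (T = 4*8 = 32)
3152 - Q*(T - 2) = 3152 - (32 - 2)/5 = 3152 - 30/5 = 3152 - 1*6 = 3152 - 6 = 3146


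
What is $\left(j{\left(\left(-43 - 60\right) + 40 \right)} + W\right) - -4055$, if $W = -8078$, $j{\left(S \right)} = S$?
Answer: $-4086$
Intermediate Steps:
$\left(j{\left(\left(-43 - 60\right) + 40 \right)} + W\right) - -4055 = \left(\left(\left(-43 - 60\right) + 40\right) - 8078\right) - -4055 = \left(\left(-103 + 40\right) - 8078\right) + \left(-7357 + 11412\right) = \left(-63 - 8078\right) + 4055 = -8141 + 4055 = -4086$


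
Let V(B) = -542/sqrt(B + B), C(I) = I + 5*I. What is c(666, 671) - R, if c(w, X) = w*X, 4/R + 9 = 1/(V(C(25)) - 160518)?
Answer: 11658435591908843928/26088138803159 + 2710*sqrt(3)/78264416409477 ≈ 4.4689e+5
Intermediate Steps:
C(I) = 6*I
V(B) = -271*sqrt(2)/sqrt(B) (V(B) = -542*sqrt(2)/(2*sqrt(B)) = -271*sqrt(2)/sqrt(B))
R = 4/(-9 + 1/(-160518 - 271*sqrt(3)/15)) (R = 4/(-9 + 1/(-271*sqrt(2)/sqrt(6*25) - 160518)) = 4/(-9 + 1/(-271*sqrt(2)/sqrt(150) - 160518)) = 4/(-9 + 1/(-271*sqrt(2)*sqrt(6)/30 - 160518)) = 4/(-9 + 1/(-271*sqrt(3)/15 - 160518)) = 4/(-9 + 1/(-160518 - 271*sqrt(3)/15)) ≈ -0.44444)
c(w, X) = X*w
c(666, 671) - R = 671*666 - (-11594720331054/26088138803159 - 2710*sqrt(3)/78264416409477) = 446886 + (11594720331054/26088138803159 + 2710*sqrt(3)/78264416409477) = 11658435591908843928/26088138803159 + 2710*sqrt(3)/78264416409477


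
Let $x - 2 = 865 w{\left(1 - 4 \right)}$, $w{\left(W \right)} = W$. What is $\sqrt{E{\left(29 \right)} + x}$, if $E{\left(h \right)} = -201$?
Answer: $i \sqrt{2794} \approx 52.858 i$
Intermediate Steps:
$x = -2593$ ($x = 2 + 865 \left(1 - 4\right) = 2 + 865 \left(-3\right) = 2 - 2595 = -2593$)
$\sqrt{E{\left(29 \right)} + x} = \sqrt{-201 - 2593} = \sqrt{-2794} = i \sqrt{2794}$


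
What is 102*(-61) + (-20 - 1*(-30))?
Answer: -6212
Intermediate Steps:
102*(-61) + (-20 - 1*(-30)) = -6222 + (-20 + 30) = -6222 + 10 = -6212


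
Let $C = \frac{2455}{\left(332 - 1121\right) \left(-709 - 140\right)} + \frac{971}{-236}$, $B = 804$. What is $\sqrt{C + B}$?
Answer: $\frac{\sqrt{555291156105532163}}{26347866} \approx 28.282$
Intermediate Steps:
$C = - \frac{649855651}{158087196}$ ($C = \frac{2455}{\left(-789\right) \left(-849\right)} + 971 \left(- \frac{1}{236}\right) = \frac{2455}{669861} - \frac{971}{236} = - \frac{649855651}{158087196} \approx -4.1107$)
$\sqrt{C + B} = \sqrt{- \frac{649855651}{158087196} + 804} = \sqrt{\frac{126452249933}{158087196}} = \frac{\sqrt{555291156105532163}}{26347866}$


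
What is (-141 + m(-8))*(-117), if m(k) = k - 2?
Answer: 17667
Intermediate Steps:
m(k) = -2 + k
(-141 + m(-8))*(-117) = (-141 + (-2 - 8))*(-117) = (-141 - 10)*(-117) = -151*(-117) = 17667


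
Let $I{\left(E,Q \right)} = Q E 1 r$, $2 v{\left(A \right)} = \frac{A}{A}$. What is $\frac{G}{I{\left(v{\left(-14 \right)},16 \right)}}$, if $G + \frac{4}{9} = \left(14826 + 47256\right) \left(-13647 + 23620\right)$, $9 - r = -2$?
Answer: $\frac{2786147035}{396} \approx 7.0357 \cdot 10^{6}$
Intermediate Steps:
$r = 11$ ($r = 9 - -2 = 9 + 2 = 11$)
$v{\left(A \right)} = \frac{1}{2}$ ($v{\left(A \right)} = \frac{A \frac{1}{A}}{2} = \frac{1}{2} \cdot 1 = \frac{1}{2}$)
$I{\left(E,Q \right)} = 11 E Q$ ($I{\left(E,Q \right)} = Q E 1 \cdot 11 = E Q 1 \cdot 11 = E Q 11 = 11 E Q$)
$G = \frac{5572294070}{9}$ ($G = - \frac{4}{9} + \left(14826 + 47256\right) \left(-13647 + 23620\right) = - \frac{4}{9} + 62082 \cdot 9973 = - \frac{4}{9} + 619143786 = \frac{5572294070}{9} \approx 6.1914 \cdot 10^{8}$)
$\frac{G}{I{\left(v{\left(-14 \right)},16 \right)}} = \frac{5572294070}{9 \cdot 11 \cdot \frac{1}{2} \cdot 16} = \frac{5572294070}{9 \cdot 88} = \frac{5572294070}{9} \cdot \frac{1}{88} = \frac{2786147035}{396}$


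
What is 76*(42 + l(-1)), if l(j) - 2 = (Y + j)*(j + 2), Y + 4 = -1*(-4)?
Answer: 3268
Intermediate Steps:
Y = 0 (Y = -4 - 1*(-4) = -4 + 4 = 0)
l(j) = 2 + j*(2 + j) (l(j) = 2 + (0 + j)*(j + 2) = 2 + j*(2 + j))
76*(42 + l(-1)) = 76*(42 + (2 + (-1)² + 2*(-1))) = 76*(42 + (2 + 1 - 2)) = 76*(42 + 1) = 76*43 = 3268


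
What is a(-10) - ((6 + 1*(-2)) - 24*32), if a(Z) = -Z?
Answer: 774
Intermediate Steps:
a(-10) - ((6 + 1*(-2)) - 24*32) = -1*(-10) - ((6 + 1*(-2)) - 24*32) = 10 - ((6 - 2) - 768) = 10 - (4 - 768) = 10 - 1*(-764) = 10 + 764 = 774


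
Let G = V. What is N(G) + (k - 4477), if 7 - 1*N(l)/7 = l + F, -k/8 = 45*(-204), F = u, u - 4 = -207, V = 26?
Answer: 70251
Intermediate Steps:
G = 26
u = -203 (u = 4 - 207 = -203)
F = -203
k = 73440 (k = -360*(-204) = -8*(-9180) = 73440)
N(l) = 1470 - 7*l (N(l) = 49 - 7*(l - 203) = 49 - 7*(-203 + l) = 49 + (1421 - 7*l) = 1470 - 7*l)
N(G) + (k - 4477) = (1470 - 7*26) + (73440 - 4477) = (1470 - 182) + 68963 = 1288 + 68963 = 70251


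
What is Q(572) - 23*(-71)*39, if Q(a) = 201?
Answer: 63888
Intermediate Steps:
Q(572) - 23*(-71)*39 = 201 - 23*(-71)*39 = 201 + 1633*39 = 201 + 63687 = 63888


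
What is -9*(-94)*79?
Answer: 66834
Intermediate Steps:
-9*(-94)*79 = 846*79 = 66834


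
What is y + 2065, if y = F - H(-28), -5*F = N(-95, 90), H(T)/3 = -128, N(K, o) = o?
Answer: 2431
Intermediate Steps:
H(T) = -384 (H(T) = 3*(-128) = -384)
F = -18 (F = -1/5*90 = -18)
y = 366 (y = -18 - 1*(-384) = -18 + 384 = 366)
y + 2065 = 366 + 2065 = 2431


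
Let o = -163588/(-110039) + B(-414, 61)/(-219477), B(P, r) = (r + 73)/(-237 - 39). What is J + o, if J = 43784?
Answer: 145930112591262077/3332842085214 ≈ 43786.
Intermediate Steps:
B(P, r) = -73/276 - r/276 (B(P, r) = (73 + r)/(-276) = (73 + r)*(-1/276) = -73/276 - r/276)
o = 4954732252301/3332842085214 (o = -163588/(-110039) + (-73/276 - 1/276*61)/(-219477) = -163588*(-1/110039) + (-73/276 - 61/276)*(-1/219477) = 163588/110039 - 67/138*(-1/219477) = 163588/110039 + 67/30287826 = 4954732252301/3332842085214 ≈ 1.4866)
J + o = 43784 + 4954732252301/3332842085214 = 145930112591262077/3332842085214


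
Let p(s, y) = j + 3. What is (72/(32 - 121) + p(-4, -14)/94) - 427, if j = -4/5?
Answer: -17894271/41830 ≈ -427.79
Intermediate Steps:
j = -⅘ (j = -4*⅕ = -⅘ ≈ -0.80000)
p(s, y) = 11/5 (p(s, y) = -⅘ + 3 = 11/5)
(72/(32 - 121) + p(-4, -14)/94) - 427 = (72/(32 - 121) + (11/5)/94) - 427 = (72/(-89) + (11/5)*(1/94)) - 427 = (72*(-1/89) + 11/470) - 427 = (-72/89 + 11/470) - 427 = -32861/41830 - 427 = -17894271/41830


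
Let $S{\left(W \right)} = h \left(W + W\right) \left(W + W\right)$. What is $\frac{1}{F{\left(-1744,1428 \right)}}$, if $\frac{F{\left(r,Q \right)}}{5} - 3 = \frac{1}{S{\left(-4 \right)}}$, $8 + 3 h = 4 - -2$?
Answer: $\frac{128}{1905} \approx 0.067192$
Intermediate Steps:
$h = - \frac{2}{3}$ ($h = - \frac{8}{3} + \frac{4 - -2}{3} = - \frac{8}{3} + \frac{4 + 2}{3} = - \frac{8}{3} + \frac{1}{3} \cdot 6 = - \frac{8}{3} + 2 = - \frac{2}{3} \approx -0.66667$)
$S{\left(W \right)} = - \frac{8 W^{2}}{3}$ ($S{\left(W \right)} = - \frac{2 \left(W + W\right) \left(W + W\right)}{3} = - \frac{2 \cdot 2 W 2 W}{3} = - \frac{2 \cdot 4 W^{2}}{3} = - \frac{8 W^{2}}{3}$)
$F{\left(r,Q \right)} = \frac{1905}{128}$ ($F{\left(r,Q \right)} = 15 + \frac{5}{\left(- \frac{8}{3}\right) \left(-4\right)^{2}} = 15 + \frac{5}{\left(- \frac{8}{3}\right) 16} = 15 + \frac{5}{- \frac{128}{3}} = 15 + 5 \left(- \frac{3}{128}\right) = 15 - \frac{15}{128} = \frac{1905}{128}$)
$\frac{1}{F{\left(-1744,1428 \right)}} = \frac{1}{\frac{1905}{128}} = \frac{128}{1905}$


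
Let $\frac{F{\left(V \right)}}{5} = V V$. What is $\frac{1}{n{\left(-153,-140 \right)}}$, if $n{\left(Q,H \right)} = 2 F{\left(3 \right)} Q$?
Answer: $- \frac{1}{13770} \approx -7.2622 \cdot 10^{-5}$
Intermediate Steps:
$F{\left(V \right)} = 5 V^{2}$ ($F{\left(V \right)} = 5 V V = 5 V^{2}$)
$n{\left(Q,H \right)} = 90 Q$ ($n{\left(Q,H \right)} = 2 \cdot 5 \cdot 3^{2} Q = 2 \cdot 5 \cdot 9 Q = 2 \cdot 45 Q = 90 Q$)
$\frac{1}{n{\left(-153,-140 \right)}} = \frac{1}{90 \left(-153\right)} = \frac{1}{-13770} = - \frac{1}{13770}$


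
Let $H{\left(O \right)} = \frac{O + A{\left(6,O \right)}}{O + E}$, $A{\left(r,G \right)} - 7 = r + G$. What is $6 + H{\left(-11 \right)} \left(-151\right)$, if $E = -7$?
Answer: $- \frac{139}{2} \approx -69.5$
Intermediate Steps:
$A{\left(r,G \right)} = 7 + G + r$ ($A{\left(r,G \right)} = 7 + \left(r + G\right) = 7 + \left(G + r\right) = 7 + G + r$)
$H{\left(O \right)} = \frac{13 + 2 O}{-7 + O}$ ($H{\left(O \right)} = \frac{O + \left(7 + O + 6\right)}{O - 7} = \frac{O + \left(13 + O\right)}{-7 + O} = \frac{13 + 2 O}{-7 + O}$)
$6 + H{\left(-11 \right)} \left(-151\right) = 6 + \frac{13 + 2 \left(-11\right)}{-7 - 11} \left(-151\right) = 6 + \frac{13 - 22}{-18} \left(-151\right) = 6 + \left(- \frac{1}{18}\right) \left(-9\right) \left(-151\right) = 6 + \frac{1}{2} \left(-151\right) = 6 - \frac{151}{2} = - \frac{139}{2}$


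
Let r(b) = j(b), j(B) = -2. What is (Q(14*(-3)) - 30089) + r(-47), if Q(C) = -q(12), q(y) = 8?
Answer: -30099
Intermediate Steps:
r(b) = -2
Q(C) = -8 (Q(C) = -1*8 = -8)
(Q(14*(-3)) - 30089) + r(-47) = (-8 - 30089) - 2 = -30097 - 2 = -30099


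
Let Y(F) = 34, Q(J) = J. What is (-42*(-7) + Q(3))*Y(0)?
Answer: 10098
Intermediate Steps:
(-42*(-7) + Q(3))*Y(0) = (-42*(-7) + 3)*34 = (294 + 3)*34 = 297*34 = 10098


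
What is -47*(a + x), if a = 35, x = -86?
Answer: 2397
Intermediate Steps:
-47*(a + x) = -47*(35 - 86) = -47*(-51) = 2397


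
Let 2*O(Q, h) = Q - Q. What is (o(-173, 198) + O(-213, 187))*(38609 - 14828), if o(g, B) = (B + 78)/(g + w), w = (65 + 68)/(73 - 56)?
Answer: -3099457/78 ≈ -39737.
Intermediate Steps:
w = 133/17 ≈ 7.8235
O(Q, h) = 0 (O(Q, h) = (Q - Q)/2 = (½)*0 = 0)
o(g, B) = (78 + B)/(133/17 + g) (o(g, B) = (B + 78)/(g + 133/17) = (78 + B)/(133/17 + g))
(o(-173, 198) + O(-213, 187))*(38609 - 14828) = (17*(78 + 198)/(133 + 17*(-173)) + 0)*(38609 - 14828) = (17*276/(133 - 2941) + 0)*23781 = (17*276/(-2808) + 0)*23781 = (17*(-1/2808)*276 + 0)*23781 = (-391/234 + 0)*23781 = -391/234*23781 = -3099457/78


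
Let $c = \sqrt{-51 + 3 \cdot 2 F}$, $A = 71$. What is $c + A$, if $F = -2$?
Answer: $71 + 3 i \sqrt{7} \approx 71.0 + 7.9373 i$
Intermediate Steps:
$c = 3 i \sqrt{7}$ ($c = \sqrt{-51 + 3 \cdot 2 \left(-2\right)} = \sqrt{-51 + 6 \left(-2\right)} = \sqrt{-51 - 12} = \sqrt{-63} = 3 i \sqrt{7} \approx 7.9373 i$)
$c + A = 3 i \sqrt{7} + 71 = 71 + 3 i \sqrt{7}$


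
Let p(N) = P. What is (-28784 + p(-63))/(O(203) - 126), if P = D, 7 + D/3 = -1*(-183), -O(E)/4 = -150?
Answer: -14128/237 ≈ -59.612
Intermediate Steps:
O(E) = 600 (O(E) = -4*(-150) = 600)
D = 528 (D = -21 + 3*(-1*(-183)) = -21 + 3*183 = -21 + 549 = 528)
P = 528
p(N) = 528
(-28784 + p(-63))/(O(203) - 126) = (-28784 + 528)/(600 - 126) = -28256/474 = -28256*1/474 = -14128/237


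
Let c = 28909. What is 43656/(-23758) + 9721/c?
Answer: -515549893/343410011 ≈ -1.5013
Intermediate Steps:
43656/(-23758) + 9721/c = 43656/(-23758) + 9721/28909 = 43656*(-1/23758) + 9721*(1/28909) = -21828/11879 + 9721/28909 = -515549893/343410011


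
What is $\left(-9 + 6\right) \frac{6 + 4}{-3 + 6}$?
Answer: $-10$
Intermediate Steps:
$\left(-9 + 6\right) \frac{6 + 4}{-3 + 6} = - 3 \cdot \frac{10}{3} = - 3 \cdot 10 \cdot \frac{1}{3} = \left(-3\right) \frac{10}{3} = -10$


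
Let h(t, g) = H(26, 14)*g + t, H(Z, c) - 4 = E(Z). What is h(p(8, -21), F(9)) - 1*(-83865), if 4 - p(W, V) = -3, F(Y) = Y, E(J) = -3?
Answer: 83881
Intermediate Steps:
H(Z, c) = 1 (H(Z, c) = 4 - 3 = 1)
p(W, V) = 7 (p(W, V) = 4 - 1*(-3) = 4 + 3 = 7)
h(t, g) = g + t (h(t, g) = 1*g + t = g + t)
h(p(8, -21), F(9)) - 1*(-83865) = (9 + 7) - 1*(-83865) = 16 + 83865 = 83881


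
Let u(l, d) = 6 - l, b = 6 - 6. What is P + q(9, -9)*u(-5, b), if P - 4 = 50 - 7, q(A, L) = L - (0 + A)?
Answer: -151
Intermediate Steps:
q(A, L) = L - A
b = 0
P = 47 (P = 4 + (50 - 7) = 4 + 43 = 47)
P + q(9, -9)*u(-5, b) = 47 + (-9 - 1*9)*(6 - 1*(-5)) = 47 + (-9 - 9)*(6 + 5) = 47 - 18*11 = 47 - 198 = -151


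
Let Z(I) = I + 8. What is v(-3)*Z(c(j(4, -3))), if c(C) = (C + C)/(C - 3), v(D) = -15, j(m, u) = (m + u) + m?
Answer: -195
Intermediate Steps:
j(m, u) = u + 2*m
c(C) = 2*C/(-3 + C) (c(C) = (2*C)/(-3 + C) = 2*C/(-3 + C))
Z(I) = 8 + I
v(-3)*Z(c(j(4, -3))) = -15*(8 + 2*(-3 + 2*4)/(-3 + (-3 + 2*4))) = -15*(8 + 2*(-3 + 8)/(-3 + (-3 + 8))) = -15*(8 + 2*5/(-3 + 5)) = -15*(8 + 2*5/2) = -15*(8 + 2*5*(1/2)) = -15*(8 + 5) = -15*13 = -195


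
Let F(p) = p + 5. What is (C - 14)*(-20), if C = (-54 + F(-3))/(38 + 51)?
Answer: 25960/89 ≈ 291.69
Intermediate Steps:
F(p) = 5 + p
C = -52/89 (C = (-54 + (5 - 3))/(38 + 51) = (-54 + 2)/89 = -52*1/89 = -52/89 ≈ -0.58427)
(C - 14)*(-20) = (-52/89 - 14)*(-20) = -1298/89*(-20) = 25960/89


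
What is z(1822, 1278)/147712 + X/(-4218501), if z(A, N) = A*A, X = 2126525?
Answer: 3422494253221/155780804928 ≈ 21.970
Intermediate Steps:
z(A, N) = A²
z(1822, 1278)/147712 + X/(-4218501) = 1822²/147712 + 2126525/(-4218501) = 3319684*(1/147712) + 2126525*(-1/4218501) = 829921/36928 - 2126525/4218501 = 3422494253221/155780804928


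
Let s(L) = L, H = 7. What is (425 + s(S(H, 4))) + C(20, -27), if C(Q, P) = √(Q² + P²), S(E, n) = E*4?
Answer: 453 + √1129 ≈ 486.60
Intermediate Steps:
S(E, n) = 4*E
C(Q, P) = √(P² + Q²)
(425 + s(S(H, 4))) + C(20, -27) = (425 + 4*7) + √((-27)² + 20²) = (425 + 28) + √(729 + 400) = 453 + √1129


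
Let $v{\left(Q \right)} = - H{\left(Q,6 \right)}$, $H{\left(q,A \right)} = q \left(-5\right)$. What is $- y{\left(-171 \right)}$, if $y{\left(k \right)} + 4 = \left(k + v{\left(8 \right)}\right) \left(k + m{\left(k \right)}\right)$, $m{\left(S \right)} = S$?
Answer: $-44798$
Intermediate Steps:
$H{\left(q,A \right)} = - 5 q$
$v{\left(Q \right)} = 5 Q$ ($v{\left(Q \right)} = - \left(-5\right) Q = 5 Q$)
$y{\left(k \right)} = -4 + 2 k \left(40 + k\right)$ ($y{\left(k \right)} = -4 + \left(k + 5 \cdot 8\right) \left(k + k\right) = -4 + \left(k + 40\right) 2 k = -4 + \left(40 + k\right) 2 k = -4 + 2 k \left(40 + k\right)$)
$- y{\left(-171 \right)} = - (-4 + 2 \left(-171\right)^{2} + 80 \left(-171\right)) = - (-4 + 2 \cdot 29241 - 13680) = - (-4 + 58482 - 13680) = \left(-1\right) 44798 = -44798$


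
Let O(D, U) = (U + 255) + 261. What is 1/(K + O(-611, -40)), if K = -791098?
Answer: -1/790622 ≈ -1.2648e-6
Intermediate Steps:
O(D, U) = 516 + U (O(D, U) = (255 + U) + 261 = 516 + U)
1/(K + O(-611, -40)) = 1/(-791098 + (516 - 40)) = 1/(-791098 + 476) = 1/(-790622) = -1/790622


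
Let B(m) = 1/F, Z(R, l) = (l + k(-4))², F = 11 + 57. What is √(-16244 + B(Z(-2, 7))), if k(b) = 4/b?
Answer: I*√18778047/34 ≈ 127.45*I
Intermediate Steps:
F = 68
Z(R, l) = (-1 + l)² (Z(R, l) = (l + 4/(-4))² = (l + 4*(-¼))² = (l - 1)² = (-1 + l)²)
B(m) = 1/68
√(-16244 + B(Z(-2, 7))) = √(-16244 + 1/68) = √(-1104591/68) = I*√18778047/34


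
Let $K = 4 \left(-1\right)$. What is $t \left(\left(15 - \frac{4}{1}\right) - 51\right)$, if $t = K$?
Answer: $160$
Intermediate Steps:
$K = -4$
$t = -4$
$t \left(\left(15 - \frac{4}{1}\right) - 51\right) = - 4 \left(\left(15 - \frac{4}{1}\right) - 51\right) = - 4 \left(\left(15 - 4 \cdot 1\right) - 51\right) = - 4 \left(\left(15 - 4\right) - 51\right) = - 4 \left(11 - 51\right) = \left(-4\right) \left(-40\right) = 160$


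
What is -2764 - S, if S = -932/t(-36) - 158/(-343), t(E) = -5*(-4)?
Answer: -4661131/1715 ≈ -2717.9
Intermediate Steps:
t(E) = 20
S = -79129/1715 (S = -932/20 - 158/(-343) = -932*1/20 - 158*(-1/343) = -233/5 + 158/343 = -79129/1715 ≈ -46.139)
-2764 - S = -2764 - 1*(-79129/1715) = -2764 + 79129/1715 = -4661131/1715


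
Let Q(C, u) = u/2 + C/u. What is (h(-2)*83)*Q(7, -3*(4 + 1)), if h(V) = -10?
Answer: 19837/3 ≈ 6612.3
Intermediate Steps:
Q(C, u) = u/2 + C/u (Q(C, u) = u*(½) + C/u = u/2 + C/u)
(h(-2)*83)*Q(7, -3*(4 + 1)) = (-10*83)*((-3*(4 + 1))/2 + 7/((-3*(4 + 1)))) = -830*((-3*5)/2 + 7/((-3*5))) = -830*((½)*(-15) + 7/(-15)) = -830*(-15/2 + 7*(-1/15)) = -830*(-15/2 - 7/15) = -830*(-239/30) = 19837/3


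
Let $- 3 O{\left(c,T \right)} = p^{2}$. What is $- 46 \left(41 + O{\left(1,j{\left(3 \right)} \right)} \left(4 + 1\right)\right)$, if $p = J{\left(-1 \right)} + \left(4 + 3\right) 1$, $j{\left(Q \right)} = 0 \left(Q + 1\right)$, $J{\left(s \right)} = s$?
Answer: $874$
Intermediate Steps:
$j{\left(Q \right)} = 0$ ($j{\left(Q \right)} = 0 \left(1 + Q\right) = 0$)
$p = 6$ ($p = -1 + \left(4 + 3\right) 1 = -1 + 7 \cdot 1 = -1 + 7 = 6$)
$O{\left(c,T \right)} = -12$ ($O{\left(c,T \right)} = - \frac{6^{2}}{3} = \left(- \frac{1}{3}\right) 36 = -12$)
$- 46 \left(41 + O{\left(1,j{\left(3 \right)} \right)} \left(4 + 1\right)\right) = - 46 \left(41 - 12 \left(4 + 1\right)\right) = - 46 \left(41 - 60\right) = \left(-46\right) \left(-19\right) = 874$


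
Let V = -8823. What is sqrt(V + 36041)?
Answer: sqrt(27218) ≈ 164.98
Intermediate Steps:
sqrt(V + 36041) = sqrt(-8823 + 36041) = sqrt(27218)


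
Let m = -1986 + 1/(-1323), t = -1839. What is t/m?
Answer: 2432997/2627479 ≈ 0.92598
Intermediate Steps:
m = -2627479/1323 (m = -1986 - 1/1323 = -2627479/1323 ≈ -1986.0)
t/m = -1839/(-2627479/1323) = -1839*(-1323/2627479) = 2432997/2627479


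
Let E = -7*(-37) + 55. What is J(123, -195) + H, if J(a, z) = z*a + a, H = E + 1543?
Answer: -22005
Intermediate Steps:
E = 314 (E = 259 + 55 = 314)
H = 1857 (H = 314 + 1543 = 1857)
J(a, z) = a + a*z (J(a, z) = a*z + a = a + a*z)
J(123, -195) + H = 123*(1 - 195) + 1857 = 123*(-194) + 1857 = -23862 + 1857 = -22005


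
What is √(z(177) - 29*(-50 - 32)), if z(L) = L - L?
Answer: √2378 ≈ 48.765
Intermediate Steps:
z(L) = 0
√(z(177) - 29*(-50 - 32)) = √(0 - 29*(-50 - 32)) = √(0 - 29*(-82)) = √(0 + 2378) = √2378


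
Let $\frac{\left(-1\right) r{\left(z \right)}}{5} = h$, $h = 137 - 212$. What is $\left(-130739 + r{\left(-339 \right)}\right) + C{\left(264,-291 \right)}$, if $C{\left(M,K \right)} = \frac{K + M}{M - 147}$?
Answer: $- \frac{1694735}{13} \approx -1.3036 \cdot 10^{5}$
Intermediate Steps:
$h = -75$ ($h = 137 - 212 = -75$)
$C{\left(M,K \right)} = \frac{K + M}{-147 + M}$
$r{\left(z \right)} = 375$ ($r{\left(z \right)} = \left(-5\right) \left(-75\right) = 375$)
$\left(-130739 + r{\left(-339 \right)}\right) + C{\left(264,-291 \right)} = \left(-130739 + 375\right) + \frac{-291 + 264}{-147 + 264} = -130364 + \frac{1}{117} \left(-27\right) = -130364 - \frac{3}{13} = - \frac{1694735}{13}$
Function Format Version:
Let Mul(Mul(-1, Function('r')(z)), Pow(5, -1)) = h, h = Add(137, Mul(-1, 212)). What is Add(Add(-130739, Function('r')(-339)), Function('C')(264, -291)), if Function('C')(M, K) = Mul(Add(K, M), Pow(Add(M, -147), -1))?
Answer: Rational(-1694735, 13) ≈ -1.3036e+5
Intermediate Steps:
h = -75 (h = Add(137, -212) = -75)
Function('C')(M, K) = Mul(Pow(Add(-147, M), -1), Add(K, M)) (Function('C')(M, K) = Mul(Add(K, M), Pow(Add(-147, M), -1)) = Mul(Pow(Add(-147, M), -1), Add(K, M)))
Function('r')(z) = 375 (Function('r')(z) = Mul(-5, -75) = 375)
Add(Add(-130739, Function('r')(-339)), Function('C')(264, -291)) = Add(Add(-130739, 375), Mul(Pow(Add(-147, 264), -1), Add(-291, 264))) = Add(-130364, Mul(Pow(117, -1), -27)) = Add(-130364, Mul(Rational(1, 117), -27)) = Add(-130364, Rational(-3, 13)) = Rational(-1694735, 13)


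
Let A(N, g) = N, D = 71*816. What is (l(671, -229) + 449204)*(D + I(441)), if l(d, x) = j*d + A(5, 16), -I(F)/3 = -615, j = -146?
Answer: 20997657783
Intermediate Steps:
D = 57936
I(F) = 1845 (I(F) = -3*(-615) = 1845)
l(d, x) = 5 - 146*d (l(d, x) = -146*d + 5 = 5 - 146*d)
(l(671, -229) + 449204)*(D + I(441)) = ((5 - 146*671) + 449204)*(57936 + 1845) = ((5 - 97966) + 449204)*59781 = (-97961 + 449204)*59781 = 351243*59781 = 20997657783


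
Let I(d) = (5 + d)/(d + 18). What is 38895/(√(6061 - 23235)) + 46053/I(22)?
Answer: 204680/3 - 38895*I*√17174/17174 ≈ 68227.0 - 296.8*I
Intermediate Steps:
I(d) = (5 + d)/(18 + d)
38895/(√(6061 - 23235)) + 46053/I(22) = 38895/(√(6061 - 23235)) + 46053/(((5 + 22)/(18 + 22))) = 38895/(√(-17174)) + 46053/((27/40)) = 38895/((I*√17174)) + 46053/(((1/40)*27)) = 38895*(-I*√17174/17174) + 46053/(27/40) = -38895*I*√17174/17174 + 46053*(40/27) = -38895*I*√17174/17174 + 204680/3 = 204680/3 - 38895*I*√17174/17174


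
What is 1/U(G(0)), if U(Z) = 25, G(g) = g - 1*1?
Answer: 1/25 ≈ 0.040000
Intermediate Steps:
G(g) = -1 + g (G(g) = g - 1 = -1 + g)
1/U(G(0)) = 1/25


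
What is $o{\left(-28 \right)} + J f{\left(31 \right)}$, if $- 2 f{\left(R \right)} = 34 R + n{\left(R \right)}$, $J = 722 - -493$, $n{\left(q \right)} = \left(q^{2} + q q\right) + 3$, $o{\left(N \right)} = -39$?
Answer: $- \frac{3619563}{2} \approx -1.8098 \cdot 10^{6}$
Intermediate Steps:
$n{\left(q \right)} = 3 + 2 q^{2}$ ($n{\left(q \right)} = \left(q^{2} + q^{2}\right) + 3 = 2 q^{2} + 3 = 3 + 2 q^{2}$)
$J = 1215$ ($J = 722 + 493 = 1215$)
$f{\left(R \right)} = - \frac{3}{2} - R^{2} - 17 R$ ($f{\left(R \right)} = - \frac{34 R + \left(3 + 2 R^{2}\right)}{2} = - \frac{3 + 2 R^{2} + 34 R}{2} = - \frac{3}{2} - R^{2} - 17 R$)
$o{\left(-28 \right)} + J f{\left(31 \right)} = -39 + 1215 \left(- \frac{3}{2} - 31^{2} - 527\right) = -39 + 1215 \left(- \frac{3}{2} - 961 - 527\right) = -39 + 1215 \left(- \frac{2979}{2}\right) = -39 - \frac{3619485}{2} = - \frac{3619563}{2}$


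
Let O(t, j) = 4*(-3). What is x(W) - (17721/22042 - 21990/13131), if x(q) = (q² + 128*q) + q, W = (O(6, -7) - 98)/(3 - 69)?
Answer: 63284194009/289433502 ≈ 218.65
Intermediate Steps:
O(t, j) = -12
W = 5/3 (W = (-12 - 98)/(3 - 69) = -110/(-66) = -110*(-1/66) = 5/3 ≈ 1.6667)
x(q) = q² + 129*q
x(W) - (17721/22042 - 21990/13131) = 5*(129 + 5/3)/3 - (17721/22042 - 21990/13131) = (5/3)*(392/3) - (17721*(1/22042) - 21990*1/13131) = 1960/9 - (17721/22042 - 7330/4377) = 1960/9 - 1*(-84003043/96477834) = 1960/9 + 84003043/96477834 = 63284194009/289433502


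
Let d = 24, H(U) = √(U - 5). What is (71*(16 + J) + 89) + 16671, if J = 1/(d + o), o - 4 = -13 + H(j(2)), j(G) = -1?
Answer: 1378347/77 - 71*I*√6/231 ≈ 17901.0 - 0.75287*I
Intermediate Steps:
H(U) = √(-5 + U)
o = -9 + I*√6 (o = 4 + (-13 + √(-5 - 1)) = 4 + (-13 + √(-6)) = 4 + (-13 + I*√6) = -9 + I*√6 ≈ -9.0 + 2.4495*I)
J = 1/(15 + I*√6) (J = 1/(24 + (-9 + I*√6)) = 1/(15 + I*√6) ≈ 0.064935 - 0.010604*I)
(71*(16 + J) + 89) + 16671 = (71*(16 + (5/77 - I*√6/231)) + 89) + 16671 = (71*(1237/77 - I*√6/231) + 89) + 16671 = ((87827/77 - 71*I*√6/231) + 89) + 16671 = (94680/77 - 71*I*√6/231) + 16671 = 1378347/77 - 71*I*√6/231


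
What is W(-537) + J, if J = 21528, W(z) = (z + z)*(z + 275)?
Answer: 302916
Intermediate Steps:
W(z) = 2*z*(275 + z) (W(z) = (2*z)*(275 + z) = 2*z*(275 + z))
W(-537) + J = 2*(-537)*(275 - 537) + 21528 = 2*(-537)*(-262) + 21528 = 281388 + 21528 = 302916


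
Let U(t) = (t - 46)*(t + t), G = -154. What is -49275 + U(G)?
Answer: 12325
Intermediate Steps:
U(t) = 2*t*(-46 + t) (U(t) = (-46 + t)*(2*t) = 2*t*(-46 + t))
-49275 + U(G) = -49275 + 2*(-154)*(-46 - 154) = -49275 + 2*(-154)*(-200) = -49275 + 61600 = 12325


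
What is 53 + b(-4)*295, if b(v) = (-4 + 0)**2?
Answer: 4773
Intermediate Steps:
b(v) = 16 (b(v) = (-4)**2 = 16)
53 + b(-4)*295 = 53 + 16*295 = 53 + 4720 = 4773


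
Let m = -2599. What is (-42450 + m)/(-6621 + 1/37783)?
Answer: 1702086367/250161242 ≈ 6.8040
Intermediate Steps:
(-42450 + m)/(-6621 + 1/37783) = (-42450 - 2599)/(-6621 + 1/37783) = -45049/(-6621 + 1/37783) = -45049/(-250161242/37783) = -45049*(-37783/250161242) = 1702086367/250161242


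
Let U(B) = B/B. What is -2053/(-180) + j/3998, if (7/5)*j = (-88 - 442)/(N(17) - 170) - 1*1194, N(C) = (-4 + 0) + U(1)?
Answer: 4877165417/435742020 ≈ 11.193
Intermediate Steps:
U(B) = 1
N(C) = -3 (N(C) = (-4 + 0) + 1 = -4 + 1 = -3)
j = -1030160/1211 (j = 5*((-88 - 442)/(-3 - 170) - 1*1194)/7 = 5*(-530/(-173) - 1194)/7 = 5*(-530*(-1/173) - 1194)/7 = 5*(530/173 - 1194)/7 = (5/7)*(-206032/173) = -1030160/1211 ≈ -850.67)
-2053/(-180) + j/3998 = -2053/(-180) - 1030160/1211/3998 = -2053*(-1/180) - 1030160/1211*1/3998 = 2053/180 - 515080/2420789 = 4877165417/435742020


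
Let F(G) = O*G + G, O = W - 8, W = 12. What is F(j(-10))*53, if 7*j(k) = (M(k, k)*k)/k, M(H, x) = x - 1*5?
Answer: -3975/7 ≈ -567.86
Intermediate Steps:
M(H, x) = -5 + x (M(H, x) = x - 5 = -5 + x)
O = 4 (O = 12 - 8 = 4)
j(k) = -5/7 + k/7 (j(k) = (((-5 + k)*k)/k)/7 = ((k*(-5 + k))/k)/7 = (-5 + k)/7 = -5/7 + k/7)
F(G) = 5*G (F(G) = 4*G + G = 5*G)
F(j(-10))*53 = (5*(-5/7 + (⅐)*(-10)))*53 = (5*(-5/7 - 10/7))*53 = (5*(-15/7))*53 = -75/7*53 = -3975/7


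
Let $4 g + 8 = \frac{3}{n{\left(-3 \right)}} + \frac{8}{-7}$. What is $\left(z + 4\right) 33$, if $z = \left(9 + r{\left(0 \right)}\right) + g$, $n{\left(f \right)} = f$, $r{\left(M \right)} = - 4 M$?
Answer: $\frac{9669}{28} \approx 345.32$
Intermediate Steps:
$g = - \frac{71}{28}$ ($g = -2 + \frac{\frac{3}{-3} + \frac{8}{-7}}{4} = -2 + \frac{3 \left(- \frac{1}{3}\right) + 8 \left(- \frac{1}{7}\right)}{4} = -2 + \frac{-1 - \frac{8}{7}}{4} = -2 + \frac{1}{4} \left(- \frac{15}{7}\right) = -2 - \frac{15}{28} = - \frac{71}{28} \approx -2.5357$)
$z = \frac{181}{28}$ ($z = \left(9 - 0\right) - \frac{71}{28} = \left(9 + 0\right) - \frac{71}{28} = 9 - \frac{71}{28} = \frac{181}{28} \approx 6.4643$)
$\left(z + 4\right) 33 = \left(\frac{181}{28} + 4\right) 33 = \frac{293}{28} \cdot 33 = \frac{9669}{28}$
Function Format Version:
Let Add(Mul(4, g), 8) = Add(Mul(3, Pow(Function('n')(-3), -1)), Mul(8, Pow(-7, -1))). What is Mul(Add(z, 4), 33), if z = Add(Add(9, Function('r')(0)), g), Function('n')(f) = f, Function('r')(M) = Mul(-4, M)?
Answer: Rational(9669, 28) ≈ 345.32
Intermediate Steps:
g = Rational(-71, 28) (g = Add(-2, Mul(Rational(1, 4), Add(Mul(3, Pow(-3, -1)), Mul(8, Pow(-7, -1))))) = Add(-2, Mul(Rational(1, 4), Add(Mul(3, Rational(-1, 3)), Mul(8, Rational(-1, 7))))) = Add(-2, Mul(Rational(1, 4), Add(-1, Rational(-8, 7)))) = Add(-2, Mul(Rational(1, 4), Rational(-15, 7))) = Add(-2, Rational(-15, 28)) = Rational(-71, 28) ≈ -2.5357)
z = Rational(181, 28) (z = Add(Add(9, Mul(-4, 0)), Rational(-71, 28)) = Add(Add(9, 0), Rational(-71, 28)) = Add(9, Rational(-71, 28)) = Rational(181, 28) ≈ 6.4643)
Mul(Add(z, 4), 33) = Mul(Add(Rational(181, 28), 4), 33) = Mul(Rational(293, 28), 33) = Rational(9669, 28)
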